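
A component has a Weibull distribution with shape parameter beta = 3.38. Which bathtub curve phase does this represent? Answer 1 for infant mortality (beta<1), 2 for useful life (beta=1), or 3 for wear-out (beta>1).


beta = 3.38
Compare beta to 1:
beta < 1 => infant mortality (phase 1)
beta = 1 => useful life (phase 2)
beta > 1 => wear-out (phase 3)
Since beta = 3.38, this is wear-out (increasing failure rate)
Phase = 3

3


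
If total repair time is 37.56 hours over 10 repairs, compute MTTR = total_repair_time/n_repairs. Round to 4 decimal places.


total_repair_time = 37.56
n_repairs = 10
MTTR = 37.56 / 10
MTTR = 3.756

3.756


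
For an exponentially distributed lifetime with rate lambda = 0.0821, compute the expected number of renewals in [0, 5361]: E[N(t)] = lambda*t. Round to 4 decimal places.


lambda = 0.0821
t = 5361
E[N(t)] = lambda * t
E[N(t)] = 0.0821 * 5361
E[N(t)] = 440.1381

440.1381


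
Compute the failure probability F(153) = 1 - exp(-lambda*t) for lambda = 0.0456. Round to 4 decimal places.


lambda = 0.0456, t = 153
lambda * t = 6.9768
exp(-6.9768) = 0.0009
F(t) = 1 - 0.0009
F(t) = 0.9991

0.9991


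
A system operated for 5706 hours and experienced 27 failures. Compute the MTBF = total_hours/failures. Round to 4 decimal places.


total_hours = 5706
failures = 27
MTBF = 5706 / 27
MTBF = 211.3333

211.3333


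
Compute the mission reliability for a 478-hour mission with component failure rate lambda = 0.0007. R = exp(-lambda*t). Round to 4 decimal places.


lambda = 0.0007
mission_time = 478
lambda * t = 0.0007 * 478 = 0.3346
R = exp(-0.3346)
R = 0.7156

0.7156


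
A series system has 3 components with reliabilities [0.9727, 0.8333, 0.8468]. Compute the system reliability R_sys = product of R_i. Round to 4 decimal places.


Components: [0.9727, 0.8333, 0.8468]
After component 1 (R=0.9727): product = 0.9727
After component 2 (R=0.8333): product = 0.8106
After component 3 (R=0.8468): product = 0.6864
R_sys = 0.6864

0.6864


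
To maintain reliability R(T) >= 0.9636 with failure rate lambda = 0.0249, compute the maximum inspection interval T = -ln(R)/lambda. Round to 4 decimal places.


R_target = 0.9636
lambda = 0.0249
-ln(0.9636) = 0.0371
T = 0.0371 / 0.0249
T = 1.4891

1.4891


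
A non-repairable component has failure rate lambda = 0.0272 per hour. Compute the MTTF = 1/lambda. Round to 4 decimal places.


lambda = 0.0272
MTTF = 1 / 0.0272
MTTF = 36.7647

36.7647


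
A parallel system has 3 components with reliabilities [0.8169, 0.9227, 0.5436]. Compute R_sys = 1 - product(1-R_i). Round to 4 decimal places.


Components: [0.8169, 0.9227, 0.5436]
(1 - 0.8169) = 0.1831, running product = 0.1831
(1 - 0.9227) = 0.0773, running product = 0.0142
(1 - 0.5436) = 0.4564, running product = 0.0065
Product of (1-R_i) = 0.0065
R_sys = 1 - 0.0065 = 0.9935

0.9935


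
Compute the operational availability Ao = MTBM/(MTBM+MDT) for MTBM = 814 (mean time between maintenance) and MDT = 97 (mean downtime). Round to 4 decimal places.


MTBM = 814
MDT = 97
MTBM + MDT = 911
Ao = 814 / 911
Ao = 0.8935

0.8935


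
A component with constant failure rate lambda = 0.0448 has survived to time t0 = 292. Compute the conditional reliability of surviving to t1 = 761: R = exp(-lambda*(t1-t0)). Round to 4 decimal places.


lambda = 0.0448
t0 = 292, t1 = 761
t1 - t0 = 469
lambda * (t1-t0) = 0.0448 * 469 = 21.0112
R = exp(-21.0112)
R = 0.0

0.0


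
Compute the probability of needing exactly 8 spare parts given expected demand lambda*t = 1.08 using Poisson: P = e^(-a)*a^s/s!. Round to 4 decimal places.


a = 1.08, s = 8
e^(-a) = e^(-1.08) = 0.3396
a^s = 1.08^8 = 1.8509
s! = 40320
P = 0.3396 * 1.8509 / 40320
P = 0.0

0.0


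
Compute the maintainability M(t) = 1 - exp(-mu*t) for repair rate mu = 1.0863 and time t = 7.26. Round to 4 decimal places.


mu = 1.0863, t = 7.26
mu * t = 1.0863 * 7.26 = 7.8865
exp(-7.8865) = 0.0004
M(t) = 1 - 0.0004
M(t) = 0.9996

0.9996


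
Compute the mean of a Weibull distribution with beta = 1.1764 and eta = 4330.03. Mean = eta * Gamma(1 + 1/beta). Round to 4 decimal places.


beta = 1.1764, eta = 4330.03
1/beta = 0.8501
1 + 1/beta = 1.8501
Gamma(1.8501) = 0.9456
Mean = 4330.03 * 0.9456
Mean = 4094.5918

4094.5918


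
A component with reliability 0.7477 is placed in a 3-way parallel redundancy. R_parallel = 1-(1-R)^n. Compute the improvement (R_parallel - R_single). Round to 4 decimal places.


R_single = 0.7477, n = 3
1 - R_single = 0.2523
(1 - R_single)^n = 0.2523^3 = 0.0161
R_parallel = 1 - 0.0161 = 0.9839
Improvement = 0.9839 - 0.7477
Improvement = 0.2362

0.2362


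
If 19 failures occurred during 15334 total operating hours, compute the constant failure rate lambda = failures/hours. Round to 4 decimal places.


failures = 19
total_hours = 15334
lambda = 19 / 15334
lambda = 0.0012

0.0012


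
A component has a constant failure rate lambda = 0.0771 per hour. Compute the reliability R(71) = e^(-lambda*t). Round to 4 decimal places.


lambda = 0.0771
t = 71
lambda * t = 5.4741
R(t) = e^(-5.4741)
R(t) = 0.0042

0.0042


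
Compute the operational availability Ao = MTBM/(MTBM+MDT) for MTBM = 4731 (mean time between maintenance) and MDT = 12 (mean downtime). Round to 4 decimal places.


MTBM = 4731
MDT = 12
MTBM + MDT = 4743
Ao = 4731 / 4743
Ao = 0.9975

0.9975


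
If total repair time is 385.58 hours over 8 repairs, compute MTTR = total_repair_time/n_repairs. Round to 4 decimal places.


total_repair_time = 385.58
n_repairs = 8
MTTR = 385.58 / 8
MTTR = 48.1975

48.1975


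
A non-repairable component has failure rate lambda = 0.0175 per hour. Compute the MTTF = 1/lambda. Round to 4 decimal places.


lambda = 0.0175
MTTF = 1 / 0.0175
MTTF = 57.1429

57.1429


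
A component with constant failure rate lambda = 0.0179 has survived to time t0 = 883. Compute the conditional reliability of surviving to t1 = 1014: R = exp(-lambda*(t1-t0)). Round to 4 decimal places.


lambda = 0.0179
t0 = 883, t1 = 1014
t1 - t0 = 131
lambda * (t1-t0) = 0.0179 * 131 = 2.3449
R = exp(-2.3449)
R = 0.0959

0.0959


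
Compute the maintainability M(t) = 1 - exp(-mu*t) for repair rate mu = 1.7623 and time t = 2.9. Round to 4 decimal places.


mu = 1.7623, t = 2.9
mu * t = 1.7623 * 2.9 = 5.1107
exp(-5.1107) = 0.006
M(t) = 1 - 0.006
M(t) = 0.994

0.994


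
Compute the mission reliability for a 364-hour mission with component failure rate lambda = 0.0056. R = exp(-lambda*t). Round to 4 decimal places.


lambda = 0.0056
mission_time = 364
lambda * t = 0.0056 * 364 = 2.0384
R = exp(-2.0384)
R = 0.1302

0.1302


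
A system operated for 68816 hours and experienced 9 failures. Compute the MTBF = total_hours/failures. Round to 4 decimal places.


total_hours = 68816
failures = 9
MTBF = 68816 / 9
MTBF = 7646.2222

7646.2222


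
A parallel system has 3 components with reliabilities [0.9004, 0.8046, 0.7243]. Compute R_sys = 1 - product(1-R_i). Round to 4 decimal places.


Components: [0.9004, 0.8046, 0.7243]
(1 - 0.9004) = 0.0996, running product = 0.0996
(1 - 0.8046) = 0.1954, running product = 0.0195
(1 - 0.7243) = 0.2757, running product = 0.0054
Product of (1-R_i) = 0.0054
R_sys = 1 - 0.0054 = 0.9946

0.9946


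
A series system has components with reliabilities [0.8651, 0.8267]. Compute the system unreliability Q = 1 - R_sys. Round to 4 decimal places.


Components: [0.8651, 0.8267]
After component 1: product = 0.8651
After component 2: product = 0.7152
R_sys = 0.7152
Q = 1 - 0.7152 = 0.2848

0.2848


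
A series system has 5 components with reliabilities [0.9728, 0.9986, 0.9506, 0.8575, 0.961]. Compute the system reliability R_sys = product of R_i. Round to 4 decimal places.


Components: [0.9728, 0.9986, 0.9506, 0.8575, 0.961]
After component 1 (R=0.9728): product = 0.9728
After component 2 (R=0.9986): product = 0.9714
After component 3 (R=0.9506): product = 0.9234
After component 4 (R=0.8575): product = 0.7919
After component 5 (R=0.961): product = 0.761
R_sys = 0.761

0.761


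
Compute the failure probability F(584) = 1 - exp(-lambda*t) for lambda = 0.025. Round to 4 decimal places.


lambda = 0.025, t = 584
lambda * t = 14.6
exp(-14.6) = 0.0
F(t) = 1 - 0.0
F(t) = 1.0

1.0


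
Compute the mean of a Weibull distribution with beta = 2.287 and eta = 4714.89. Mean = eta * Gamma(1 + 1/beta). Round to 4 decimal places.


beta = 2.287, eta = 4714.89
1/beta = 0.4373
1 + 1/beta = 1.4373
Gamma(1.4373) = 0.8859
Mean = 4714.89 * 0.8859
Mean = 4176.7315

4176.7315


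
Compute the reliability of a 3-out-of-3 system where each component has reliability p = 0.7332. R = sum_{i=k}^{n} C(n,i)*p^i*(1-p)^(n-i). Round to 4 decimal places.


k = 3, n = 3, p = 0.7332
i=3: C(3,3)=1 * 0.7332^3 * 0.2668^0 = 0.3942
R = sum of terms = 0.3942

0.3942


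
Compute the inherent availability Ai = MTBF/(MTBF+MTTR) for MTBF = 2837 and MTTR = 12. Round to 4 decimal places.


MTBF = 2837
MTTR = 12
MTBF + MTTR = 2849
Ai = 2837 / 2849
Ai = 0.9958

0.9958


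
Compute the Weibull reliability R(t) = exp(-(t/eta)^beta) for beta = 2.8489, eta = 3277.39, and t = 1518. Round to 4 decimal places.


beta = 2.8489, eta = 3277.39, t = 1518
t/eta = 1518 / 3277.39 = 0.4632
(t/eta)^beta = 0.4632^2.8489 = 0.1116
R(t) = exp(-0.1116)
R(t) = 0.8944

0.8944


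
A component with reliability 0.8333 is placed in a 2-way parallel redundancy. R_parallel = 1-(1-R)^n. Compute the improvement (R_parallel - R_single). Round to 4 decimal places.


R_single = 0.8333, n = 2
1 - R_single = 0.1667
(1 - R_single)^n = 0.1667^2 = 0.0278
R_parallel = 1 - 0.0278 = 0.9722
Improvement = 0.9722 - 0.8333
Improvement = 0.1389

0.1389


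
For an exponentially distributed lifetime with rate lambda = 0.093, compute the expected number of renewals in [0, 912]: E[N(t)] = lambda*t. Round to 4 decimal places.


lambda = 0.093
t = 912
E[N(t)] = lambda * t
E[N(t)] = 0.093 * 912
E[N(t)] = 84.816

84.816


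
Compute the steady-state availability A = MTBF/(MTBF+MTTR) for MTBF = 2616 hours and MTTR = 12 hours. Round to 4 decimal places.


MTBF = 2616
MTTR = 12
MTBF + MTTR = 2628
A = 2616 / 2628
A = 0.9954

0.9954


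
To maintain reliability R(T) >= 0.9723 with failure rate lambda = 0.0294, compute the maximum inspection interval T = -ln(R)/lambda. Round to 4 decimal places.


R_target = 0.9723
lambda = 0.0294
-ln(0.9723) = 0.0281
T = 0.0281 / 0.0294
T = 0.9555

0.9555


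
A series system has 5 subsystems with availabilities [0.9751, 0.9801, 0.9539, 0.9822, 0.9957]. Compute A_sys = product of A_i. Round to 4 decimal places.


Subsystems: [0.9751, 0.9801, 0.9539, 0.9822, 0.9957]
After subsystem 1 (A=0.9751): product = 0.9751
After subsystem 2 (A=0.9801): product = 0.9557
After subsystem 3 (A=0.9539): product = 0.9116
After subsystem 4 (A=0.9822): product = 0.8954
After subsystem 5 (A=0.9957): product = 0.8916
A_sys = 0.8916

0.8916


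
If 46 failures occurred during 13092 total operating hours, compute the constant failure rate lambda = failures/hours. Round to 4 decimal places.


failures = 46
total_hours = 13092
lambda = 46 / 13092
lambda = 0.0035

0.0035


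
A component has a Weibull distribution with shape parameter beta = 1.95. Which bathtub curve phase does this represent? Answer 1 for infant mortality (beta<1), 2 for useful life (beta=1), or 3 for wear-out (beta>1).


beta = 1.95
Compare beta to 1:
beta < 1 => infant mortality (phase 1)
beta = 1 => useful life (phase 2)
beta > 1 => wear-out (phase 3)
Since beta = 1.95, this is wear-out (increasing failure rate)
Phase = 3

3


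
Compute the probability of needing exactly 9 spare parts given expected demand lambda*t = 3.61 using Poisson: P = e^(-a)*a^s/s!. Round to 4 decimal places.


a = 3.61, s = 9
e^(-a) = e^(-3.61) = 0.0271
a^s = 3.61^9 = 104127.3503
s! = 362880
P = 0.0271 * 104127.3503 / 362880
P = 0.0078

0.0078


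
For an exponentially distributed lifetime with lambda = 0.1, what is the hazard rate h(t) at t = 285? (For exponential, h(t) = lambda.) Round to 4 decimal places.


lambda = 0.1
For exponential distribution, hazard rate is constant
h(t) = lambda for all t
h(285) = 0.1

0.1


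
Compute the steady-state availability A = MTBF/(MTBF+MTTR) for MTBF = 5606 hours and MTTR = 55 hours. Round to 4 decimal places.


MTBF = 5606
MTTR = 55
MTBF + MTTR = 5661
A = 5606 / 5661
A = 0.9903

0.9903


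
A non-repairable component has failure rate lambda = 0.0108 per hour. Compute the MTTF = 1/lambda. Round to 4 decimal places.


lambda = 0.0108
MTTF = 1 / 0.0108
MTTF = 92.5926

92.5926


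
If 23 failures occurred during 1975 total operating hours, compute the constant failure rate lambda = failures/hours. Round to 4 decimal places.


failures = 23
total_hours = 1975
lambda = 23 / 1975
lambda = 0.0116

0.0116


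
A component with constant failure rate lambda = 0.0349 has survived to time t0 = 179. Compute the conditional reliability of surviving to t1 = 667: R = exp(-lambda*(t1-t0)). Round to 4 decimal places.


lambda = 0.0349
t0 = 179, t1 = 667
t1 - t0 = 488
lambda * (t1-t0) = 0.0349 * 488 = 17.0312
R = exp(-17.0312)
R = 0.0

0.0


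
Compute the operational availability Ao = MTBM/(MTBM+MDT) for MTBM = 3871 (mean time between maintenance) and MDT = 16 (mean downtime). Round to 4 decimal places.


MTBM = 3871
MDT = 16
MTBM + MDT = 3887
Ao = 3871 / 3887
Ao = 0.9959

0.9959


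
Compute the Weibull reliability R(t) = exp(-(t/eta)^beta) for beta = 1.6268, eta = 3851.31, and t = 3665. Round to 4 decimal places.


beta = 1.6268, eta = 3851.31, t = 3665
t/eta = 3665 / 3851.31 = 0.9516
(t/eta)^beta = 0.9516^1.6268 = 0.9225
R(t) = exp(-0.9225)
R(t) = 0.3975

0.3975


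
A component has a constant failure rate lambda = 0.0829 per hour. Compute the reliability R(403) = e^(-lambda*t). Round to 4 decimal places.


lambda = 0.0829
t = 403
lambda * t = 33.4087
R(t) = e^(-33.4087)
R(t) = 0.0

0.0


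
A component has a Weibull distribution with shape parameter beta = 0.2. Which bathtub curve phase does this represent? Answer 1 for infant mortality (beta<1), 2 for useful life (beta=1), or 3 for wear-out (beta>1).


beta = 0.2
Compare beta to 1:
beta < 1 => infant mortality (phase 1)
beta = 1 => useful life (phase 2)
beta > 1 => wear-out (phase 3)
Since beta = 0.2, this is infant mortality (decreasing failure rate)
Phase = 1

1


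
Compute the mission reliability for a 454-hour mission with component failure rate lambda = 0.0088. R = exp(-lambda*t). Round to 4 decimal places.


lambda = 0.0088
mission_time = 454
lambda * t = 0.0088 * 454 = 3.9952
R = exp(-3.9952)
R = 0.0184

0.0184


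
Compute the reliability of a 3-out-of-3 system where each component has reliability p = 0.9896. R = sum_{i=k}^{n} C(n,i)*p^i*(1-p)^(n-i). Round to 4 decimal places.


k = 3, n = 3, p = 0.9896
i=3: C(3,3)=1 * 0.9896^3 * 0.0104^0 = 0.9691
R = sum of terms = 0.9691

0.9691


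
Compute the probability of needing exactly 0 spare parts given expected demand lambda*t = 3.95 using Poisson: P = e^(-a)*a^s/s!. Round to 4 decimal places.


a = 3.95, s = 0
e^(-a) = e^(-3.95) = 0.0193
a^s = 3.95^0 = 1.0
s! = 1
P = 0.0193 * 1.0 / 1
P = 0.0193

0.0193


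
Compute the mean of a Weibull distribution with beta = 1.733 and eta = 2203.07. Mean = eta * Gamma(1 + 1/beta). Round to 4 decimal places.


beta = 1.733, eta = 2203.07
1/beta = 0.577
1 + 1/beta = 1.577
Gamma(1.577) = 0.8911
Mean = 2203.07 * 0.8911
Mean = 1963.234

1963.234


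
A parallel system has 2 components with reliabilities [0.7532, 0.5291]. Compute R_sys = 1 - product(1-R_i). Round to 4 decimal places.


Components: [0.7532, 0.5291]
(1 - 0.7532) = 0.2468, running product = 0.2468
(1 - 0.5291) = 0.4709, running product = 0.1162
Product of (1-R_i) = 0.1162
R_sys = 1 - 0.1162 = 0.8838

0.8838


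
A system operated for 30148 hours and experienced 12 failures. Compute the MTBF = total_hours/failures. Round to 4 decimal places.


total_hours = 30148
failures = 12
MTBF = 30148 / 12
MTBF = 2512.3333

2512.3333


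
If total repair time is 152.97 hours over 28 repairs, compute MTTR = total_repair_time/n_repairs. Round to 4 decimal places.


total_repair_time = 152.97
n_repairs = 28
MTTR = 152.97 / 28
MTTR = 5.4632

5.4632


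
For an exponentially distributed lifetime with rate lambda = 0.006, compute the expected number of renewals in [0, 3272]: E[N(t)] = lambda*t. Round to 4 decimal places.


lambda = 0.006
t = 3272
E[N(t)] = lambda * t
E[N(t)] = 0.006 * 3272
E[N(t)] = 19.632

19.632


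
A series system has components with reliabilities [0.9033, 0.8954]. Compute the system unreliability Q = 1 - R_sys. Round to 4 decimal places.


Components: [0.9033, 0.8954]
After component 1: product = 0.9033
After component 2: product = 0.8088
R_sys = 0.8088
Q = 1 - 0.8088 = 0.1912

0.1912


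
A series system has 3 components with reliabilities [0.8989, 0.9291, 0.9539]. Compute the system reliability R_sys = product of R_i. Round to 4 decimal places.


Components: [0.8989, 0.9291, 0.9539]
After component 1 (R=0.8989): product = 0.8989
After component 2 (R=0.9291): product = 0.8352
After component 3 (R=0.9539): product = 0.7967
R_sys = 0.7967

0.7967


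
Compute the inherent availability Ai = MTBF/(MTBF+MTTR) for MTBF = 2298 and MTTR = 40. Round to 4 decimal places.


MTBF = 2298
MTTR = 40
MTBF + MTTR = 2338
Ai = 2298 / 2338
Ai = 0.9829

0.9829


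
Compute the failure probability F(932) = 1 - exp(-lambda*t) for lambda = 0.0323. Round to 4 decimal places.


lambda = 0.0323, t = 932
lambda * t = 30.1036
exp(-30.1036) = 0.0
F(t) = 1 - 0.0
F(t) = 1.0

1.0


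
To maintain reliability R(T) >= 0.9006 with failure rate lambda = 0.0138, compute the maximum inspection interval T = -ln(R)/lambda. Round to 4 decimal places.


R_target = 0.9006
lambda = 0.0138
-ln(0.9006) = 0.1047
T = 0.1047 / 0.0138
T = 7.5865

7.5865


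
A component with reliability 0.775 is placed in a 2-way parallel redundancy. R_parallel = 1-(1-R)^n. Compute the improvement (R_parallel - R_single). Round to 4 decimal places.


R_single = 0.775, n = 2
1 - R_single = 0.225
(1 - R_single)^n = 0.225^2 = 0.0506
R_parallel = 1 - 0.0506 = 0.9494
Improvement = 0.9494 - 0.775
Improvement = 0.1744

0.1744


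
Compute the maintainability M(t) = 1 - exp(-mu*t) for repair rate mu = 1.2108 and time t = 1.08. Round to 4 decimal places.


mu = 1.2108, t = 1.08
mu * t = 1.2108 * 1.08 = 1.3077
exp(-1.3077) = 0.2705
M(t) = 1 - 0.2705
M(t) = 0.7295

0.7295


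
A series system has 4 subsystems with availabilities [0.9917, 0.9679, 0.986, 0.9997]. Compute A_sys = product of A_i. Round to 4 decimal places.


Subsystems: [0.9917, 0.9679, 0.986, 0.9997]
After subsystem 1 (A=0.9917): product = 0.9917
After subsystem 2 (A=0.9679): product = 0.9599
After subsystem 3 (A=0.986): product = 0.9464
After subsystem 4 (A=0.9997): product = 0.9461
A_sys = 0.9461

0.9461


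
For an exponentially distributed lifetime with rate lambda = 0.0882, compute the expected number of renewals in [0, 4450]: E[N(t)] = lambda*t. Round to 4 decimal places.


lambda = 0.0882
t = 4450
E[N(t)] = lambda * t
E[N(t)] = 0.0882 * 4450
E[N(t)] = 392.49

392.49


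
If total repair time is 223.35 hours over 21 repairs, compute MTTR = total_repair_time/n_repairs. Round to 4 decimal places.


total_repair_time = 223.35
n_repairs = 21
MTTR = 223.35 / 21
MTTR = 10.6357

10.6357


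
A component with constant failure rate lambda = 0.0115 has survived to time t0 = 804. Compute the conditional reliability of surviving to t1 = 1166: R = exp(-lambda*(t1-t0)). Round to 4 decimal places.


lambda = 0.0115
t0 = 804, t1 = 1166
t1 - t0 = 362
lambda * (t1-t0) = 0.0115 * 362 = 4.163
R = exp(-4.163)
R = 0.0156

0.0156


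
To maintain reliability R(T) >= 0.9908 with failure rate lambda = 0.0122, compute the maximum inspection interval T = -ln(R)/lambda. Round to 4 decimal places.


R_target = 0.9908
lambda = 0.0122
-ln(0.9908) = 0.0092
T = 0.0092 / 0.0122
T = 0.7576

0.7576


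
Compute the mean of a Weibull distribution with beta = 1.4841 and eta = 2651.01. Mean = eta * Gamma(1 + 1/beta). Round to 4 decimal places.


beta = 1.4841, eta = 2651.01
1/beta = 0.6738
1 + 1/beta = 1.6738
Gamma(1.6738) = 0.9039
Mean = 2651.01 * 0.9039
Mean = 2396.3454

2396.3454


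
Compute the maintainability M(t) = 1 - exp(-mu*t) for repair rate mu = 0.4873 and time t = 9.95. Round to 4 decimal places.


mu = 0.4873, t = 9.95
mu * t = 0.4873 * 9.95 = 4.8486
exp(-4.8486) = 0.0078
M(t) = 1 - 0.0078
M(t) = 0.9922

0.9922


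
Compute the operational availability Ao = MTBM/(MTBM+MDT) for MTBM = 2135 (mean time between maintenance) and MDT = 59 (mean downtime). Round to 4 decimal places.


MTBM = 2135
MDT = 59
MTBM + MDT = 2194
Ao = 2135 / 2194
Ao = 0.9731

0.9731


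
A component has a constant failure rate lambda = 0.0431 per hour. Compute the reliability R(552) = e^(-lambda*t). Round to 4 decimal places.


lambda = 0.0431
t = 552
lambda * t = 23.7912
R(t) = e^(-23.7912)
R(t) = 0.0

0.0


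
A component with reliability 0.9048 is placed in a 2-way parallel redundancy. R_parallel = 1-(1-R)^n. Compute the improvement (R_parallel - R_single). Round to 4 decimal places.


R_single = 0.9048, n = 2
1 - R_single = 0.0952
(1 - R_single)^n = 0.0952^2 = 0.0091
R_parallel = 1 - 0.0091 = 0.9909
Improvement = 0.9909 - 0.9048
Improvement = 0.0861

0.0861


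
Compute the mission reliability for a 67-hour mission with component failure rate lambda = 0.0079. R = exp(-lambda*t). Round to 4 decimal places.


lambda = 0.0079
mission_time = 67
lambda * t = 0.0079 * 67 = 0.5293
R = exp(-0.5293)
R = 0.589

0.589


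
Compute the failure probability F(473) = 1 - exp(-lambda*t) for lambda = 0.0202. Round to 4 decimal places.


lambda = 0.0202, t = 473
lambda * t = 9.5546
exp(-9.5546) = 0.0001
F(t) = 1 - 0.0001
F(t) = 0.9999

0.9999


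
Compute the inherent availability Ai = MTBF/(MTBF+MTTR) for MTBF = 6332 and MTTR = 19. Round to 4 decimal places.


MTBF = 6332
MTTR = 19
MTBF + MTTR = 6351
Ai = 6332 / 6351
Ai = 0.997

0.997


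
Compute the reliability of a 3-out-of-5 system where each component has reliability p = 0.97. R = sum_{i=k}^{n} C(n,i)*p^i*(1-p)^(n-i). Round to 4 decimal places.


k = 3, n = 5, p = 0.97
i=3: C(5,3)=10 * 0.97^3 * 0.03^2 = 0.0082
i=4: C(5,4)=5 * 0.97^4 * 0.03^1 = 0.1328
i=5: C(5,5)=1 * 0.97^5 * 0.03^0 = 0.8587
R = sum of terms = 0.9997

0.9997


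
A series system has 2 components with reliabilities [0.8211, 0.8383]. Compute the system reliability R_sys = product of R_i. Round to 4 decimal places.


Components: [0.8211, 0.8383]
After component 1 (R=0.8211): product = 0.8211
After component 2 (R=0.8383): product = 0.6883
R_sys = 0.6883

0.6883


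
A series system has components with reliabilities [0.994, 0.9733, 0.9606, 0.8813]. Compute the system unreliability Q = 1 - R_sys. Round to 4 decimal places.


Components: [0.994, 0.9733, 0.9606, 0.8813]
After component 1: product = 0.994
After component 2: product = 0.9675
After component 3: product = 0.9293
After component 4: product = 0.819
R_sys = 0.819
Q = 1 - 0.819 = 0.181

0.181


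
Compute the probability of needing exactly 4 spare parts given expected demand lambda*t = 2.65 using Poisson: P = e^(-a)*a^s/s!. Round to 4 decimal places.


a = 2.65, s = 4
e^(-a) = e^(-2.65) = 0.0707
a^s = 2.65^4 = 49.3155
s! = 24
P = 0.0707 * 49.3155 / 24
P = 0.1452

0.1452


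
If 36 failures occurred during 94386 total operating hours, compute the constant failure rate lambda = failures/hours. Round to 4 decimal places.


failures = 36
total_hours = 94386
lambda = 36 / 94386
lambda = 0.0004

0.0004


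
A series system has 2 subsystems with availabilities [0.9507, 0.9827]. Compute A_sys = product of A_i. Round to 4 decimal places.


Subsystems: [0.9507, 0.9827]
After subsystem 1 (A=0.9507): product = 0.9507
After subsystem 2 (A=0.9827): product = 0.9343
A_sys = 0.9343

0.9343


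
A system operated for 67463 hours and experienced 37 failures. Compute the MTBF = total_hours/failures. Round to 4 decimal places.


total_hours = 67463
failures = 37
MTBF = 67463 / 37
MTBF = 1823.3243

1823.3243


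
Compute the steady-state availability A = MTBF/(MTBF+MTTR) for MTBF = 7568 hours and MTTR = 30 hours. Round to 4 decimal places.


MTBF = 7568
MTTR = 30
MTBF + MTTR = 7598
A = 7568 / 7598
A = 0.9961

0.9961


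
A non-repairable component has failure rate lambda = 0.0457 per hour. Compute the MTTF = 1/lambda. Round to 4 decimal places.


lambda = 0.0457
MTTF = 1 / 0.0457
MTTF = 21.8818

21.8818


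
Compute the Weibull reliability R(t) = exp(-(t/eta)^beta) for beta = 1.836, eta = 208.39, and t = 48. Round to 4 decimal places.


beta = 1.836, eta = 208.39, t = 48
t/eta = 48 / 208.39 = 0.2303
(t/eta)^beta = 0.2303^1.836 = 0.0675
R(t) = exp(-0.0675)
R(t) = 0.9347

0.9347


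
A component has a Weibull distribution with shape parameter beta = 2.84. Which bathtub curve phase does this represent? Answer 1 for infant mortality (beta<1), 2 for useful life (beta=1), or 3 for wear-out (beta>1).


beta = 2.84
Compare beta to 1:
beta < 1 => infant mortality (phase 1)
beta = 1 => useful life (phase 2)
beta > 1 => wear-out (phase 3)
Since beta = 2.84, this is wear-out (increasing failure rate)
Phase = 3

3


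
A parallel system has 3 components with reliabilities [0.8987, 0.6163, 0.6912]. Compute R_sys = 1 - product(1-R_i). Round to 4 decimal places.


Components: [0.8987, 0.6163, 0.6912]
(1 - 0.8987) = 0.1013, running product = 0.1013
(1 - 0.6163) = 0.3837, running product = 0.0389
(1 - 0.6912) = 0.3088, running product = 0.012
Product of (1-R_i) = 0.012
R_sys = 1 - 0.012 = 0.988

0.988


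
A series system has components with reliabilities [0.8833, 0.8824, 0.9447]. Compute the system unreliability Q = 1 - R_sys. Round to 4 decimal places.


Components: [0.8833, 0.8824, 0.9447]
After component 1: product = 0.8833
After component 2: product = 0.7794
After component 3: product = 0.7363
R_sys = 0.7363
Q = 1 - 0.7363 = 0.2637

0.2637


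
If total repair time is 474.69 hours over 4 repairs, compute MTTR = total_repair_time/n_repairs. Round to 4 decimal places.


total_repair_time = 474.69
n_repairs = 4
MTTR = 474.69 / 4
MTTR = 118.6725

118.6725


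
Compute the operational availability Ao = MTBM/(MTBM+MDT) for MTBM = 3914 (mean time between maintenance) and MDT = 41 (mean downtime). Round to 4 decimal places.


MTBM = 3914
MDT = 41
MTBM + MDT = 3955
Ao = 3914 / 3955
Ao = 0.9896

0.9896


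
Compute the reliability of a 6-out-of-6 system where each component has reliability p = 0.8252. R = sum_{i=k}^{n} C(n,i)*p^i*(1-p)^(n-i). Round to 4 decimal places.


k = 6, n = 6, p = 0.8252
i=6: C(6,6)=1 * 0.8252^6 * 0.1748^0 = 0.3158
R = sum of terms = 0.3158

0.3158


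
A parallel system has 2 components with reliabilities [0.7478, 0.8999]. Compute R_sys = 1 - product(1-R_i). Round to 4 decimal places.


Components: [0.7478, 0.8999]
(1 - 0.7478) = 0.2522, running product = 0.2522
(1 - 0.8999) = 0.1001, running product = 0.0252
Product of (1-R_i) = 0.0252
R_sys = 1 - 0.0252 = 0.9748

0.9748


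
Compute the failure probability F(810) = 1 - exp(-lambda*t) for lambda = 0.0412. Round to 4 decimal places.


lambda = 0.0412, t = 810
lambda * t = 33.372
exp(-33.372) = 0.0
F(t) = 1 - 0.0
F(t) = 1.0

1.0


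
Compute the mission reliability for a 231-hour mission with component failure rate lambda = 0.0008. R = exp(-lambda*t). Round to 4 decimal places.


lambda = 0.0008
mission_time = 231
lambda * t = 0.0008 * 231 = 0.1848
R = exp(-0.1848)
R = 0.8313

0.8313


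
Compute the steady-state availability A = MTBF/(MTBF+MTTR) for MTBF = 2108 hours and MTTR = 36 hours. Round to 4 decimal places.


MTBF = 2108
MTTR = 36
MTBF + MTTR = 2144
A = 2108 / 2144
A = 0.9832

0.9832


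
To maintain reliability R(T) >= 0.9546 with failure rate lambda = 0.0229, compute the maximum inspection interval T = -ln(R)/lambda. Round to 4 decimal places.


R_target = 0.9546
lambda = 0.0229
-ln(0.9546) = 0.0465
T = 0.0465 / 0.0229
T = 2.0289

2.0289


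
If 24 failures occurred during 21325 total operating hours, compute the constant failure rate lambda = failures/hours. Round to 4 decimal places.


failures = 24
total_hours = 21325
lambda = 24 / 21325
lambda = 0.0011

0.0011


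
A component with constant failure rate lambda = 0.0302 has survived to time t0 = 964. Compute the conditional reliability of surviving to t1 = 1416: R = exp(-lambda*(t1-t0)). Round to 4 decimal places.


lambda = 0.0302
t0 = 964, t1 = 1416
t1 - t0 = 452
lambda * (t1-t0) = 0.0302 * 452 = 13.6504
R = exp(-13.6504)
R = 0.0

0.0


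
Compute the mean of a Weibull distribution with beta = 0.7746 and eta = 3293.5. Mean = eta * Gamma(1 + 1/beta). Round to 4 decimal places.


beta = 0.7746, eta = 3293.5
1/beta = 1.291
1 + 1/beta = 2.291
Gamma(2.291) = 1.1604
Mean = 3293.5 * 1.1604
Mean = 3821.9292

3821.9292


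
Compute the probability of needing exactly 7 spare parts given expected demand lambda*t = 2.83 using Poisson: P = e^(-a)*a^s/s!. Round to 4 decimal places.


a = 2.83, s = 7
e^(-a) = e^(-2.83) = 0.059
a^s = 2.83^7 = 1453.8013
s! = 5040
P = 0.059 * 1453.8013 / 5040
P = 0.017

0.017


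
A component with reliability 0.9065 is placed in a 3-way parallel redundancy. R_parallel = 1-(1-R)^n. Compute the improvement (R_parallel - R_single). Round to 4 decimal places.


R_single = 0.9065, n = 3
1 - R_single = 0.0935
(1 - R_single)^n = 0.0935^3 = 0.0008
R_parallel = 1 - 0.0008 = 0.9992
Improvement = 0.9992 - 0.9065
Improvement = 0.0927

0.0927


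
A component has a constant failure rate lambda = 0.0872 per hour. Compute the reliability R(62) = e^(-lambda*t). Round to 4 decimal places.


lambda = 0.0872
t = 62
lambda * t = 5.4064
R(t) = e^(-5.4064)
R(t) = 0.0045

0.0045


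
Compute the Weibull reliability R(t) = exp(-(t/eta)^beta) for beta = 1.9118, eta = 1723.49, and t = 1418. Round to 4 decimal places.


beta = 1.9118, eta = 1723.49, t = 1418
t/eta = 1418 / 1723.49 = 0.8227
(t/eta)^beta = 0.8227^1.9118 = 0.6887
R(t) = exp(-0.6887)
R(t) = 0.5022

0.5022


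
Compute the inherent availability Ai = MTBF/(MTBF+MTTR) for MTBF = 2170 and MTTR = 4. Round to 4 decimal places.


MTBF = 2170
MTTR = 4
MTBF + MTTR = 2174
Ai = 2170 / 2174
Ai = 0.9982

0.9982


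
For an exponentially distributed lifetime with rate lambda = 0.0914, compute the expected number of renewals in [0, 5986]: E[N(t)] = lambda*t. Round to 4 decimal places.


lambda = 0.0914
t = 5986
E[N(t)] = lambda * t
E[N(t)] = 0.0914 * 5986
E[N(t)] = 547.1204

547.1204


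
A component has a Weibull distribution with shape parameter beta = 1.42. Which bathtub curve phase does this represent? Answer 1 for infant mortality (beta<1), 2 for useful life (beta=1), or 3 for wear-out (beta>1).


beta = 1.42
Compare beta to 1:
beta < 1 => infant mortality (phase 1)
beta = 1 => useful life (phase 2)
beta > 1 => wear-out (phase 3)
Since beta = 1.42, this is wear-out (increasing failure rate)
Phase = 3

3


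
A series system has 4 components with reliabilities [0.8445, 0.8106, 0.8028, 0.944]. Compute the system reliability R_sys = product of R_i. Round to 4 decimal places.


Components: [0.8445, 0.8106, 0.8028, 0.944]
After component 1 (R=0.8445): product = 0.8445
After component 2 (R=0.8106): product = 0.6846
After component 3 (R=0.8028): product = 0.5496
After component 4 (R=0.944): product = 0.5188
R_sys = 0.5188

0.5188


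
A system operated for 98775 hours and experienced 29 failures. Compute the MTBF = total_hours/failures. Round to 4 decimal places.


total_hours = 98775
failures = 29
MTBF = 98775 / 29
MTBF = 3406.0345

3406.0345


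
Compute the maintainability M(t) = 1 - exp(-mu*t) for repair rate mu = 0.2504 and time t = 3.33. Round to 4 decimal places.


mu = 0.2504, t = 3.33
mu * t = 0.2504 * 3.33 = 0.8338
exp(-0.8338) = 0.4344
M(t) = 1 - 0.4344
M(t) = 0.5656

0.5656


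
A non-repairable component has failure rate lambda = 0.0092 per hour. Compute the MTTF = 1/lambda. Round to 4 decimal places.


lambda = 0.0092
MTTF = 1 / 0.0092
MTTF = 108.6957

108.6957


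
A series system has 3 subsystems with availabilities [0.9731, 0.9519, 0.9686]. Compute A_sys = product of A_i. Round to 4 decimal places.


Subsystems: [0.9731, 0.9519, 0.9686]
After subsystem 1 (A=0.9731): product = 0.9731
After subsystem 2 (A=0.9519): product = 0.9263
After subsystem 3 (A=0.9686): product = 0.8972
A_sys = 0.8972

0.8972


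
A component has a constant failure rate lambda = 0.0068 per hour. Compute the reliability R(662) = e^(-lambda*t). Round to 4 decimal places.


lambda = 0.0068
t = 662
lambda * t = 4.5016
R(t) = e^(-4.5016)
R(t) = 0.0111

0.0111


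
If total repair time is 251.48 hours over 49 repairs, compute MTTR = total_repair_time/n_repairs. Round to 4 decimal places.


total_repair_time = 251.48
n_repairs = 49
MTTR = 251.48 / 49
MTTR = 5.1322

5.1322


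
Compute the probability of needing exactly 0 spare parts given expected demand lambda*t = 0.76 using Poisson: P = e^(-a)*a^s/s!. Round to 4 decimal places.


a = 0.76, s = 0
e^(-a) = e^(-0.76) = 0.4677
a^s = 0.76^0 = 1.0
s! = 1
P = 0.4677 * 1.0 / 1
P = 0.4677

0.4677


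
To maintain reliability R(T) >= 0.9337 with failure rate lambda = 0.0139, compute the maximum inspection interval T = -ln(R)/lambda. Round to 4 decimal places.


R_target = 0.9337
lambda = 0.0139
-ln(0.9337) = 0.0686
T = 0.0686 / 0.0139
T = 4.9353

4.9353


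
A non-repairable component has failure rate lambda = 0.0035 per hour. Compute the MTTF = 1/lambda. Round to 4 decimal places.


lambda = 0.0035
MTTF = 1 / 0.0035
MTTF = 285.7143

285.7143


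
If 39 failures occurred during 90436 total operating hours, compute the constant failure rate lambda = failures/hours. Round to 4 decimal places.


failures = 39
total_hours = 90436
lambda = 39 / 90436
lambda = 0.0004

0.0004


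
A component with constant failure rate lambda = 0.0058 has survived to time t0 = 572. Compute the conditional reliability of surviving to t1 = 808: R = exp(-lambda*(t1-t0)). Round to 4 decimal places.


lambda = 0.0058
t0 = 572, t1 = 808
t1 - t0 = 236
lambda * (t1-t0) = 0.0058 * 236 = 1.3688
R = exp(-1.3688)
R = 0.2544

0.2544


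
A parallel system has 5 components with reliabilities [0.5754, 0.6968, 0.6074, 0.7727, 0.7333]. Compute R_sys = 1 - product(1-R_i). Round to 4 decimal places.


Components: [0.5754, 0.6968, 0.6074, 0.7727, 0.7333]
(1 - 0.5754) = 0.4246, running product = 0.4246
(1 - 0.6968) = 0.3032, running product = 0.1287
(1 - 0.6074) = 0.3926, running product = 0.0505
(1 - 0.7727) = 0.2273, running product = 0.0115
(1 - 0.7333) = 0.2667, running product = 0.0031
Product of (1-R_i) = 0.0031
R_sys = 1 - 0.0031 = 0.9969

0.9969


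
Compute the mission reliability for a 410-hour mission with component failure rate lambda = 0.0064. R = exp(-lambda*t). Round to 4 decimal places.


lambda = 0.0064
mission_time = 410
lambda * t = 0.0064 * 410 = 2.624
R = exp(-2.624)
R = 0.0725

0.0725


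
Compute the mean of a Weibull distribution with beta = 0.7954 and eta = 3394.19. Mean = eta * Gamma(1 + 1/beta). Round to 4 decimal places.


beta = 0.7954, eta = 3394.19
1/beta = 1.2572
1 + 1/beta = 2.2572
Gamma(2.2572) = 1.1377
Mean = 3394.19 * 1.1377
Mean = 3861.6339

3861.6339


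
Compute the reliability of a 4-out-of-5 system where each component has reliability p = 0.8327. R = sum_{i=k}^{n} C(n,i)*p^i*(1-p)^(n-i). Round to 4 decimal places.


k = 4, n = 5, p = 0.8327
i=4: C(5,4)=5 * 0.8327^4 * 0.1673^1 = 0.4022
i=5: C(5,5)=1 * 0.8327^5 * 0.1673^0 = 0.4004
R = sum of terms = 0.8025

0.8025


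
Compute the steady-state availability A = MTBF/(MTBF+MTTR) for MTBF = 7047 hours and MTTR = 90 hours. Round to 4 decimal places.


MTBF = 7047
MTTR = 90
MTBF + MTTR = 7137
A = 7047 / 7137
A = 0.9874

0.9874


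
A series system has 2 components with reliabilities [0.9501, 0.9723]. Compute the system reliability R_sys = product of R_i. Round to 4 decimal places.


Components: [0.9501, 0.9723]
After component 1 (R=0.9501): product = 0.9501
After component 2 (R=0.9723): product = 0.9238
R_sys = 0.9238

0.9238


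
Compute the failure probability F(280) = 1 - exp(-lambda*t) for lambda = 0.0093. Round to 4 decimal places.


lambda = 0.0093, t = 280
lambda * t = 2.604
exp(-2.604) = 0.074
F(t) = 1 - 0.074
F(t) = 0.926

0.926


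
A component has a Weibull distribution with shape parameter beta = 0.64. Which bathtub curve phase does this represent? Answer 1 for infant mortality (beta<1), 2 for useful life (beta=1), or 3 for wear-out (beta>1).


beta = 0.64
Compare beta to 1:
beta < 1 => infant mortality (phase 1)
beta = 1 => useful life (phase 2)
beta > 1 => wear-out (phase 3)
Since beta = 0.64, this is infant mortality (decreasing failure rate)
Phase = 1

1


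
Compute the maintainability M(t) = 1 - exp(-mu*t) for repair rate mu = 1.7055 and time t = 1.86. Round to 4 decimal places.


mu = 1.7055, t = 1.86
mu * t = 1.7055 * 1.86 = 3.1722
exp(-3.1722) = 0.0419
M(t) = 1 - 0.0419
M(t) = 0.9581

0.9581


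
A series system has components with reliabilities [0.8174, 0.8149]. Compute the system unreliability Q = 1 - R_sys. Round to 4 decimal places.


Components: [0.8174, 0.8149]
After component 1: product = 0.8174
After component 2: product = 0.6661
R_sys = 0.6661
Q = 1 - 0.6661 = 0.3339

0.3339


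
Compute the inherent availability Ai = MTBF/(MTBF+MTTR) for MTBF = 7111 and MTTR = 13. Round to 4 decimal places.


MTBF = 7111
MTTR = 13
MTBF + MTTR = 7124
Ai = 7111 / 7124
Ai = 0.9982

0.9982


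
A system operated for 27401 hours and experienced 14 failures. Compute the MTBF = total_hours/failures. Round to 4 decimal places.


total_hours = 27401
failures = 14
MTBF = 27401 / 14
MTBF = 1957.2143

1957.2143


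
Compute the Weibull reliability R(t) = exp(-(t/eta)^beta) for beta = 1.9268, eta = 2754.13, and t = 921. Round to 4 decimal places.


beta = 1.9268, eta = 2754.13, t = 921
t/eta = 921 / 2754.13 = 0.3344
(t/eta)^beta = 0.3344^1.9268 = 0.1212
R(t) = exp(-0.1212)
R(t) = 0.8859

0.8859


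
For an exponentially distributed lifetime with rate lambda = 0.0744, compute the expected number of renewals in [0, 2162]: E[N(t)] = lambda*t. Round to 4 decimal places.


lambda = 0.0744
t = 2162
E[N(t)] = lambda * t
E[N(t)] = 0.0744 * 2162
E[N(t)] = 160.8528

160.8528


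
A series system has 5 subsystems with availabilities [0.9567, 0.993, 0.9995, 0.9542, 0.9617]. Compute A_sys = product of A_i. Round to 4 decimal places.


Subsystems: [0.9567, 0.993, 0.9995, 0.9542, 0.9617]
After subsystem 1 (A=0.9567): product = 0.9567
After subsystem 2 (A=0.993): product = 0.95
After subsystem 3 (A=0.9995): product = 0.9495
After subsystem 4 (A=0.9542): product = 0.906
After subsystem 5 (A=0.9617): product = 0.8713
A_sys = 0.8713

0.8713


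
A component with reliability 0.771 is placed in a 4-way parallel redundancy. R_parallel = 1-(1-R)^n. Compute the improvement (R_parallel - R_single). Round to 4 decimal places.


R_single = 0.771, n = 4
1 - R_single = 0.229
(1 - R_single)^n = 0.229^4 = 0.0028
R_parallel = 1 - 0.0028 = 0.9972
Improvement = 0.9972 - 0.771
Improvement = 0.2262

0.2262


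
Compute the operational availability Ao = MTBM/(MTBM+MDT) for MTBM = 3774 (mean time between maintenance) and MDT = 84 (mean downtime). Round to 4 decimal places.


MTBM = 3774
MDT = 84
MTBM + MDT = 3858
Ao = 3774 / 3858
Ao = 0.9782

0.9782


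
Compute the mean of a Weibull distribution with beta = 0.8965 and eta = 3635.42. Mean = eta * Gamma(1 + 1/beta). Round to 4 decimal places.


beta = 0.8965, eta = 3635.42
1/beta = 1.1154
1 + 1/beta = 2.1154
Gamma(2.1154) = 1.0544
Mean = 3635.42 * 1.0544
Mean = 3833.3248

3833.3248
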